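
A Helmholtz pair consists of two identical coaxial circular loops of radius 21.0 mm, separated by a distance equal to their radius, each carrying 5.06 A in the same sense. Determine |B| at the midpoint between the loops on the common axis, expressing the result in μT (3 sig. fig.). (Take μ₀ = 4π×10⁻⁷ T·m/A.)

Each loop contributes B = μ₀IR²/[2(R²+z²)^(3/2)] on the axis, with z measured from that loop.
Loop 1 (z = 0.0105 m): B₁ = 1.08×10⁻⁴ T. Loop 2 (z = 0.0105 m): B₂ = 1.08×10⁻⁴ T.
The fields add: B = B₁ + B₂ = 2.17×10⁻⁴ T.

B ≈ 217 μT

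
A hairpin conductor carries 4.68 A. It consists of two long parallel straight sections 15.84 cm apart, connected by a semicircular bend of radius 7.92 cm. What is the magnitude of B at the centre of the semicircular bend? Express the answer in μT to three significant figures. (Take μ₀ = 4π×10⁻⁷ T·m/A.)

B ≈ 30.4 μT

The semicircular arc contributes B_arc = μ₀I·π/(4πR) = μ₀I/(4R) = 1.86×10⁻⁵ T.
Each semi-infinite lead is at perpendicular distance R = 0.0792 m from the centre, with the perpendicular foot at its near end, so it contributes μ₀I/(4πR); both point the same way, together 1.18×10⁻⁵ T.
Arc and leads all point the same direction: B = 1.86×10⁻⁵ + 1.18×10⁻⁵ = 3.04×10⁻⁵ T.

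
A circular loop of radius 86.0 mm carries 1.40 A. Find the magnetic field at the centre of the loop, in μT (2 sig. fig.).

At the centre of a circular loop the Biot–Savart law gives B = μ₀I/(2R).
B = (4π×10⁻⁷ × 1.40) / (2 × 0.086) = 1.02×10⁻⁵ T.

B ≈ 10 μT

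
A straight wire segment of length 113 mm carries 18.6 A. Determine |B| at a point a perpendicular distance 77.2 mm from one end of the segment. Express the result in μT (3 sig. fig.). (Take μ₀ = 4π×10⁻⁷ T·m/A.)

B ≈ 19.9 μT

For a finite straight segment, B = (μ₀I/4πd)(sinθ₁ + sinθ₂), where θ₁, θ₂ are the angles from the perpendicular to each end.
The perpendicular foot is at one end, so the two end-offsets along the wire are 0 and L = 0.113 m.
sinθ₁ = 0/√(0²+0.0772²) = 0.0000; sinθ₂ = 0.113/√(0.113²+0.0772²) = 0.8257.
B = (4π×10⁻⁷ × 18.6) / (4π × 0.0772) × (0.0000 + 0.8257) = 1.99×10⁻⁵ T.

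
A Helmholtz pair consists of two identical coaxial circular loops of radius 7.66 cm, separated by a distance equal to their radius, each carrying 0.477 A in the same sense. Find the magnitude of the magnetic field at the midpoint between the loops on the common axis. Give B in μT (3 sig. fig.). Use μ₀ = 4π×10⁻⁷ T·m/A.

B ≈ 5.60 μT

Each loop contributes B = μ₀IR²/[2(R²+z²)^(3/2)] on the axis, with z measured from that loop.
Loop 1 (z = 0.0383 m): B₁ = 2.80×10⁻⁶ T. Loop 2 (z = 0.0383 m): B₂ = 2.80×10⁻⁶ T.
The fields add: B = B₁ + B₂ = 5.60×10⁻⁶ T.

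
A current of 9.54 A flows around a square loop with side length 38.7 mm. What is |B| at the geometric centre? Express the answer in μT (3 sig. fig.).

Each side is a finite straight segment at perpendicular distance d = a/(2 tan(π/4)) = 0.01935 m from the centre, with end-angles ±π/4.
One side contributes B₁ = (μ₀I/4πd)·2 sin(π/4) = 6.97×10⁻⁵ T.
All 4 sides add in the same direction: B = 4 × 6.97×10⁻⁵ = 2.79×10⁻⁴ T.

B ≈ 279 μT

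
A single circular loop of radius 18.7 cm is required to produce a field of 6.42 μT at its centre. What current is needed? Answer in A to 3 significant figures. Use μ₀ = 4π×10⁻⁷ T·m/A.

I ≈ 1.91 A

At the centre of a circular loop B = μ₀I/(2R), so I = 2RB/μ₀.
With R = 0.187 m, I = 2 × 0.187 × 6.42×10⁻⁶ / (4π×10⁻⁷) = 1.91 A.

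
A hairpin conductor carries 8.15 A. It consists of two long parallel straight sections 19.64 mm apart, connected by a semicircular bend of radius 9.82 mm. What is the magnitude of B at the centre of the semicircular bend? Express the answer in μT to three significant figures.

B ≈ 427 μT

The semicircular arc contributes B_arc = μ₀I·π/(4πR) = μ₀I/(4R) = 2.61×10⁻⁴ T.
Each semi-infinite lead is at perpendicular distance R = 0.00982 m from the centre, with the perpendicular foot at its near end, so it contributes μ₀I/(4πR); both point the same way, together 1.66×10⁻⁴ T.
Arc and leads all point the same direction: B = 2.61×10⁻⁴ + 1.66×10⁻⁴ = 4.27×10⁻⁴ T.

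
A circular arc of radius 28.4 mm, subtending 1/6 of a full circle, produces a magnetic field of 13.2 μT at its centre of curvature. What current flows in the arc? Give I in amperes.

For a circular arc, B = μ₀Iφ/(4πR) with φ in radians; here φ = 1.047 rad.
So I = 4πRB/(μ₀φ) = 4π × 0.0284 × 1.32×10⁻⁵ / (4π×10⁻⁷ × 1.047) = 3.58 A.

I ≈ 3.58 A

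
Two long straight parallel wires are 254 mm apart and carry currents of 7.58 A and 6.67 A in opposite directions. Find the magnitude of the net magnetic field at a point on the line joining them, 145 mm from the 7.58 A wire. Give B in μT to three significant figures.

B ≈ 22.7 μT

Each long wire gives B = μ₀I/(2πd). Distances are d₁ = 0.145 m and d₂ = 0.109 m.
B₁ = 1.05×10⁻⁵ T, B₂ = 1.22×10⁻⁵ T.
Between antiparallel currents both contributions point the same way, so they add. B = B₁ + B₂ = 1.05×10⁻⁵ + 1.22×10⁻⁵ = 2.27×10⁻⁵ T.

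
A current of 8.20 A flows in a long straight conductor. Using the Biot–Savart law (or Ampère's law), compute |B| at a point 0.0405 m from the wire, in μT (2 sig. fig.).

For an infinitely long straight wire, B = μ₀I/(2πd).
B = (4π×10⁻⁷ × 8.20) / (2π × 0.0405) = 4.05×10⁻⁵ T.

B ≈ 40 μT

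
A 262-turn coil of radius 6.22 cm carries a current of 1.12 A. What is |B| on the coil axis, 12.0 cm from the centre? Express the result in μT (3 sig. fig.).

B ≈ 289 μT

For an N-turn flat coil, B = Nμ₀IR²/[2(R²+z²)^(3/2)] with R = 0.0622 m, z = 0.12 m.
B = 262 × 1.10×10⁻⁶ T = 2.89×10⁻⁴ T.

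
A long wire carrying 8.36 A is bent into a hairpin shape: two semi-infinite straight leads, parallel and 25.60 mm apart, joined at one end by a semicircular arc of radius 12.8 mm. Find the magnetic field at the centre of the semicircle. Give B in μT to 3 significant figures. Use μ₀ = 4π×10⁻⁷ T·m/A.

B ≈ 336 μT

The semicircular arc contributes B_arc = μ₀I·π/(4πR) = μ₀I/(4R) = 2.05×10⁻⁴ T.
Each semi-infinite lead is at perpendicular distance R = 0.0128 m from the centre, with the perpendicular foot at its near end, so it contributes μ₀I/(4πR); both point the same way, together 1.31×10⁻⁴ T.
Arc and leads all point the same direction: B = 2.05×10⁻⁴ + 1.31×10⁻⁴ = 3.36×10⁻⁴ T.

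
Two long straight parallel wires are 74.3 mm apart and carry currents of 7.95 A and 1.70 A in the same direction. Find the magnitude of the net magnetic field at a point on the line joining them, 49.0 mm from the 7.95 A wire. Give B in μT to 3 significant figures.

B ≈ 19.0 μT

Each long wire gives B = μ₀I/(2πd). Distances are d₁ = 0.049 m and d₂ = 0.0253 m.
B₁ = 3.24×10⁻⁵ T, B₂ = 1.34×10⁻⁵ T.
Between parallel currents the two contributions point in opposite directions, so they subtract. B = |B₁ − B₂| = |3.24×10⁻⁵ − 1.34×10⁻⁵| = 1.90×10⁻⁵ T.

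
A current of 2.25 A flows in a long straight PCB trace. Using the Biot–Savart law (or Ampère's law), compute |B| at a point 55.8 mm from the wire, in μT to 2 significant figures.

For an infinitely long straight wire, B = μ₀I/(2πd).
B = (4π×10⁻⁷ × 2.25) / (2π × 0.0558) = 8.06×10⁻⁶ T.

B ≈ 8.1 μT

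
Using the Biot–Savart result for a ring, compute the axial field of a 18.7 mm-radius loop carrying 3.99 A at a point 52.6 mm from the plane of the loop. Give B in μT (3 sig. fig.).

On the axis of a circular loop, B = μ₀IR² / [2(R²+z²)^(3/2)].
R² + z² = (0.0187)² + (0.0526)² = 0.003116 m², and (R²+z²)^(3/2) = 1.74×10⁻⁴ m³.
B = (4π×10⁻⁷ × 3.99 × 0.0003497) / (2 × 1.74×10⁻⁴) = 5.04×10⁻⁶ T.

B ≈ 5.04 μT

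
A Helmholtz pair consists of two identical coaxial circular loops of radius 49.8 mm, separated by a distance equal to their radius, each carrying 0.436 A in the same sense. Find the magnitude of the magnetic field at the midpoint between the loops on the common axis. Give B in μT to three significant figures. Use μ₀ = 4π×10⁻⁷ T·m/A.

Each loop contributes B = μ₀IR²/[2(R²+z²)^(3/2)] on the axis, with z measured from that loop.
Loop 1 (z = 0.0249 m): B₁ = 3.94×10⁻⁶ T. Loop 2 (z = 0.0249 m): B₂ = 3.94×10⁻⁶ T.
The fields add: B = B₁ + B₂ = 7.87×10⁻⁶ T.

B ≈ 7.87 μT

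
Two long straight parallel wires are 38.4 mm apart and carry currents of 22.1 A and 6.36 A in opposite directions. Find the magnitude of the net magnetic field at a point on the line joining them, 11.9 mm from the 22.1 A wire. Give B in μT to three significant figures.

Each long wire gives B = μ₀I/(2πd). Distances are d₁ = 0.0119 m and d₂ = 0.0265 m.
B₁ = 3.71×10⁻⁴ T, B₂ = 4.80×10⁻⁵ T.
Between antiparallel currents both contributions point the same way, so they add. B = B₁ + B₂ = 3.71×10⁻⁴ + 4.80×10⁻⁵ = 4.19×10⁻⁴ T.

B ≈ 419 μT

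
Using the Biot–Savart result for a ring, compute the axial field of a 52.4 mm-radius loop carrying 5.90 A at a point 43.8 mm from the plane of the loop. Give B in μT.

On the axis of a circular loop, B = μ₀IR² / [2(R²+z²)^(3/2)].
R² + z² = (0.0524)² + (0.0438)² = 0.004664 m², and (R²+z²)^(3/2) = 3.19×10⁻⁴ m³.
B = (4π×10⁻⁷ × 5.90 × 0.002746) / (2 × 3.19×10⁻⁴) = 3.20×10⁻⁵ T.

B ≈ 32.0 μT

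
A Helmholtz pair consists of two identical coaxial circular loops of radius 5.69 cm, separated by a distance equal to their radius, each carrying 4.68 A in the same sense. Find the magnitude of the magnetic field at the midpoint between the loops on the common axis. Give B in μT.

Each loop contributes B = μ₀IR²/[2(R²+z²)^(3/2)] on the axis, with z measured from that loop.
Loop 1 (z = 0.02845 m): B₁ = 3.70×10⁻⁵ T. Loop 2 (z = 0.02845 m): B₂ = 3.70×10⁻⁵ T.
The fields add: B = B₁ + B₂ = 7.40×10⁻⁵ T.

B ≈ 74.0 μT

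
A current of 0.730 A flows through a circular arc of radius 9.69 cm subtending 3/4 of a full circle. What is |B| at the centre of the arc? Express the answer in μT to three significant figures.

B ≈ 3.55 μT

The Biot–Savart field of a circular arc at its centre is B = μ₀Iφ/(4πR), with φ = 4.712 rad.
B = (4π×10⁻⁷ × 0.730 × 4.712) / (4π × 0.0969) = 3.55×10⁻⁶ T.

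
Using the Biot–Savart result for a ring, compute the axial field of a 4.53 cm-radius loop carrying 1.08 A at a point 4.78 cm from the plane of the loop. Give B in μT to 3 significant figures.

B ≈ 4.88 μT

On the axis of a circular loop, B = μ₀IR² / [2(R²+z²)^(3/2)].
R² + z² = (0.0453)² + (0.0478)² = 0.004337 m², and (R²+z²)^(3/2) = 2.86×10⁻⁴ m³.
B = (4π×10⁻⁷ × 1.08 × 0.002052) / (2 × 2.86×10⁻⁴) = 4.88×10⁻⁶ T.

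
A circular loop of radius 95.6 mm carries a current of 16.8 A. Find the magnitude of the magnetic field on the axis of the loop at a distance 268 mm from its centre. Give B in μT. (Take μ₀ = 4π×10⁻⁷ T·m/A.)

B ≈ 4.19 μT

On the axis of a circular loop, B = μ₀IR² / [2(R²+z²)^(3/2)].
R² + z² = (0.0956)² + (0.268)² = 0.08096 m², and (R²+z²)^(3/2) = 2.30×10⁻² m³.
B = (4π×10⁻⁷ × 16.8 × 0.009139) / (2 × 2.30×10⁻²) = 4.19×10⁻⁶ T.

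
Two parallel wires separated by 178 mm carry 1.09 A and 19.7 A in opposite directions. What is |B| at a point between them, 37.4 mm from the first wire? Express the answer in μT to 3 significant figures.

Each long wire gives B = μ₀I/(2πd). Distances are d₁ = 0.0374 m and d₂ = 0.1406 m.
B₁ = 5.83×10⁻⁶ T, B₂ = 2.80×10⁻⁵ T.
Between antiparallel currents both contributions point the same way, so they add. B = B₁ + B₂ = 5.83×10⁻⁶ + 2.80×10⁻⁵ = 3.39×10⁻⁵ T.

B ≈ 33.9 μT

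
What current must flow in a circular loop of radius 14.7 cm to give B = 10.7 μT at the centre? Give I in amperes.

I ≈ 2.50 A

At the centre of a circular loop B = μ₀I/(2R), so I = 2RB/μ₀.
With R = 0.147 m, I = 2 × 0.147 × 1.07×10⁻⁵ / (4π×10⁻⁷) = 2.50 A.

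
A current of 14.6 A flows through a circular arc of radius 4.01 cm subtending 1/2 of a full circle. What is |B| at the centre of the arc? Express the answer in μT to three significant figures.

The Biot–Savart field of a circular arc at its centre is B = μ₀Iφ/(4πR), with φ = 3.142 rad.
B = (4π×10⁻⁷ × 14.6 × 3.142) / (4π × 0.0401) = 1.14×10⁻⁴ T.

B ≈ 114 μT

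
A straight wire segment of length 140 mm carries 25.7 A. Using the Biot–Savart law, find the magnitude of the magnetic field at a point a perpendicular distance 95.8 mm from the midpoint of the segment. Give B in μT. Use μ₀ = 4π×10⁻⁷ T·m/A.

B ≈ 31.7 μT

For a finite straight segment, B = (μ₀I/4πd)(sinθ₁ + sinθ₂), where θ₁, θ₂ are the angles from the perpendicular to each end.
The perpendicular from the point meets the wire at its midpoint, so each end is L/2 = 0.07 m away along the wire.
sinθ₁ = 0.07/√(0.07²+0.0958²) = 0.5900; sinθ₂ = 0.07/√(0.07²+0.0958²) = 0.5900.
B = (4π×10⁻⁷ × 25.7) / (4π × 0.0958) × (0.5900 + 0.5900) = 3.17×10⁻⁵ T.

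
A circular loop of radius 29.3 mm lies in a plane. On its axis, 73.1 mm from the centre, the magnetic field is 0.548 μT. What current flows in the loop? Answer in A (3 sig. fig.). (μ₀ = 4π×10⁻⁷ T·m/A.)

I ≈ 0.496 A

On the axis of a loop, B = μ₀IR²/[2(R²+z²)^(3/2)], so I = 2B(R²+z²)^(3/2)/(μ₀R²).
R² + z² = 0.0008585 + 0.005344 = 0.006202 m²; raised to 3/2 gives 4.88×10⁻⁴ m³.
I = 2 × 5.48×10⁻⁷ × 4.88×10⁻⁴ / (1.26×10⁻⁶ × 0.0008585) = 0.496 A.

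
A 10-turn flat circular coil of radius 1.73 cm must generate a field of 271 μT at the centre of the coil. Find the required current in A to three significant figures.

I ≈ 0.746 A

For an N-turn coil, B = Nμ₀I/(2R) with R = 0.0173 m, so I = 2RB/(Nμ₀) = 2 × 0.0173 × 2.71×10⁻⁴ / (10 × 4π×10⁻⁷) = 0.746 A.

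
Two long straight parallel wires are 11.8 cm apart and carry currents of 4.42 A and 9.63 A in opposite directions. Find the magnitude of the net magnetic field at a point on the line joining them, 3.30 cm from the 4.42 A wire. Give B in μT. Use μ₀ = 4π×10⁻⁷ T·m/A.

B ≈ 49.4 μT

Each long wire gives B = μ₀I/(2πd). Distances are d₁ = 0.033 m and d₂ = 0.085 m.
B₁ = 2.68×10⁻⁵ T, B₂ = 2.27×10⁻⁵ T.
Between antiparallel currents both contributions point the same way, so they add. B = B₁ + B₂ = 2.68×10⁻⁵ + 2.27×10⁻⁵ = 4.94×10⁻⁵ T.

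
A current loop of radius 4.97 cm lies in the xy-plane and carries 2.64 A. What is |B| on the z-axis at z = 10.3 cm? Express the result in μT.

B ≈ 2.74 μT

On the axis of a circular loop, B = μ₀IR² / [2(R²+z²)^(3/2)].
R² + z² = (0.0497)² + (0.103)² = 0.01308 m², and (R²+z²)^(3/2) = 1.50×10⁻³ m³.
B = (4π×10⁻⁷ × 2.64 × 0.00247) / (2 × 1.50×10⁻³) = 2.74×10⁻⁶ T.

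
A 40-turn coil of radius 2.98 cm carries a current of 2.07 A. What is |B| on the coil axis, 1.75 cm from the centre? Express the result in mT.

For an N-turn flat coil, B = Nμ₀IR²/[2(R²+z²)^(3/2)] with R = 0.0298 m, z = 0.0175 m.
B = 40 × 2.80×10⁻⁵ T = 1.12×10⁻³ T.

B ≈ 1.12 mT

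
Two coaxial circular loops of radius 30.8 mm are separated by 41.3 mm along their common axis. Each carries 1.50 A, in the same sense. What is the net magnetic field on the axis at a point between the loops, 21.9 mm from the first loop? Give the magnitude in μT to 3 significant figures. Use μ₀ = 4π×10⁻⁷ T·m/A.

B ≈ 35.1 μT

Each loop contributes B = μ₀IR²/[2(R²+z²)^(3/2)] on the axis, with z measured from that loop.
Loop 1 (z = 0.0219 m): B₁ = 1.66×10⁻⁵ T. Loop 2 (z = 0.0194 m): B₂ = 1.85×10⁻⁵ T.
The fields add: B = B₁ + B₂ = 3.51×10⁻⁵ T.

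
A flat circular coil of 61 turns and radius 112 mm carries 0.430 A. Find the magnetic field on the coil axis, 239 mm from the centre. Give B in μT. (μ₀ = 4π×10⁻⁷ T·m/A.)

B ≈ 11.2 μT

For an N-turn flat coil, B = Nμ₀IR²/[2(R²+z²)^(3/2)] with R = 0.112 m, z = 0.239 m.
B = 61 × 1.84×10⁻⁷ T = 1.12×10⁻⁵ T.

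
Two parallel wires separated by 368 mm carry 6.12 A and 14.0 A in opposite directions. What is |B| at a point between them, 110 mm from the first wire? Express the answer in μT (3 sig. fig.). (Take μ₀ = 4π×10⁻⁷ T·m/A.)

B ≈ 22.0 μT

Each long wire gives B = μ₀I/(2πd). Distances are d₁ = 0.11 m and d₂ = 0.258 m.
B₁ = 1.11×10⁻⁵ T, B₂ = 1.09×10⁻⁵ T.
Between antiparallel currents both contributions point the same way, so they add. B = B₁ + B₂ = 1.11×10⁻⁵ + 1.09×10⁻⁵ = 2.20×10⁻⁵ T.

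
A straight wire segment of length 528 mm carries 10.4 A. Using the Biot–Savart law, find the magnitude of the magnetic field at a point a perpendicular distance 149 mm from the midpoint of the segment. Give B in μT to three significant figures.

B ≈ 12.2 μT

For a finite straight segment, B = (μ₀I/4πd)(sinθ₁ + sinθ₂), where θ₁, θ₂ are the angles from the perpendicular to each end.
The perpendicular from the point meets the wire at its midpoint, so each end is L/2 = 0.264 m away along the wire.
sinθ₁ = 0.264/√(0.264²+0.149²) = 0.8709; sinθ₂ = 0.264/√(0.264²+0.149²) = 0.8709.
B = (4π×10⁻⁷ × 10.4) / (4π × 0.149) × (0.8709 + 0.8709) = 1.22×10⁻⁵ T.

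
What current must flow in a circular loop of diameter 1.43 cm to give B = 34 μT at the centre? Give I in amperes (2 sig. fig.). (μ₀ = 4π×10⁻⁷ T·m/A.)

At the centre of a circular loop B = μ₀I/(2R), so I = 2RB/μ₀.
With R = 0.00715 m, I = 2 × 0.00715 × 3.40×10⁻⁵ / (4π×10⁻⁷) = 0.387 A.

I ≈ 0.39 A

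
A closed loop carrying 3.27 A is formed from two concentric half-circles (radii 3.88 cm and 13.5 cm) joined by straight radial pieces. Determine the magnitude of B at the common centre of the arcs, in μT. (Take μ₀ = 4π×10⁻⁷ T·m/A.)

The radial connectors point toward the centre, so dl × r̂ = 0 and they contribute nothing.
Each semicircle gives μ₀I/(4R): inner arc 2.65×10⁻⁵ T, outer arc 7.61×10⁻⁶ T.
The two arcs carry current in opposite angular senses, so their fields oppose: B = |2.65×10⁻⁵ − 7.61×10⁻⁶| = 1.89×10⁻⁵ T.

B ≈ 18.9 μT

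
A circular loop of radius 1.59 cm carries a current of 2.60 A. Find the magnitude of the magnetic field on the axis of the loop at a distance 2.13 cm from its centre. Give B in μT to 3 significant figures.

On the axis of a circular loop, B = μ₀IR² / [2(R²+z²)^(3/2)].
R² + z² = (0.0159)² + (0.0213)² = 0.0007065 m², and (R²+z²)^(3/2) = 1.88×10⁻⁵ m³.
B = (4π×10⁻⁷ × 2.60 × 0.0002528) / (2 × 1.88×10⁻⁵) = 2.20×10⁻⁵ T.

B ≈ 22.0 μT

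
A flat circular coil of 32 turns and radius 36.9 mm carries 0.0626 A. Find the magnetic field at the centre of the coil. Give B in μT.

For an N-turn flat coil, B = Nμ₀I/(2R) with R = 0.0369 m.
B = 32 × 1.07×10⁻⁶ T = 3.41×10⁻⁵ T.

B ≈ 34.1 μT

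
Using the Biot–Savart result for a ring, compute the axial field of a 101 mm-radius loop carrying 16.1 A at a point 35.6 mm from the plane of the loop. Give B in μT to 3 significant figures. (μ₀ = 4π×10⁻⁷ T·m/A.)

On the axis of a circular loop, B = μ₀IR² / [2(R²+z²)^(3/2)].
R² + z² = (0.101)² + (0.0356)² = 0.01147 m², and (R²+z²)^(3/2) = 1.23×10⁻³ m³.
B = (4π×10⁻⁷ × 16.1 × 0.0102) / (2 × 1.23×10⁻³) = 8.40×10⁻⁵ T.

B ≈ 84.0 μT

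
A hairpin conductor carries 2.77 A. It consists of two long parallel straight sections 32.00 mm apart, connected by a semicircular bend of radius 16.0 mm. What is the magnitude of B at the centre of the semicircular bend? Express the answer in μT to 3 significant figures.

B ≈ 89.0 μT

The semicircular arc contributes B_arc = μ₀I·π/(4πR) = μ₀I/(4R) = 5.44×10⁻⁵ T.
Each semi-infinite lead is at perpendicular distance R = 0.016 m from the centre, with the perpendicular foot at its near end, so it contributes μ₀I/(4πR); both point the same way, together 3.46×10⁻⁵ T.
Arc and leads all point the same direction: B = 5.44×10⁻⁵ + 3.46×10⁻⁵ = 8.90×10⁻⁵ T.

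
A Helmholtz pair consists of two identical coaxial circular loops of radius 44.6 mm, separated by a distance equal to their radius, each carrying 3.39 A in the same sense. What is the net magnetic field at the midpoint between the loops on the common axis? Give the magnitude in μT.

B ≈ 68.3 μT

Each loop contributes B = μ₀IR²/[2(R²+z²)^(3/2)] on the axis, with z measured from that loop.
Loop 1 (z = 0.0223 m): B₁ = 3.42×10⁻⁵ T. Loop 2 (z = 0.0223 m): B₂ = 3.42×10⁻⁵ T.
The fields add: B = B₁ + B₂ = 6.83×10⁻⁵ T.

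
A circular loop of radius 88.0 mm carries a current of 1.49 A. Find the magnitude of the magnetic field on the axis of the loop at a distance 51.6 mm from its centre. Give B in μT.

B ≈ 6.83 μT

On the axis of a circular loop, B = μ₀IR² / [2(R²+z²)^(3/2)].
R² + z² = (0.088)² + (0.0516)² = 0.01041 m², and (R²+z²)^(3/2) = 1.06×10⁻³ m³.
B = (4π×10⁻⁷ × 1.49 × 0.007744) / (2 × 1.06×10⁻³) = 6.83×10⁻⁶ T.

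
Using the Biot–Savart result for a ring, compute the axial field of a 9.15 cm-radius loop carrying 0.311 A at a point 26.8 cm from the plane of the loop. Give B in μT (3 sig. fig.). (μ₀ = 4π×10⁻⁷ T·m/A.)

B ≈ 0.0720 μT

On the axis of a circular loop, B = μ₀IR² / [2(R²+z²)^(3/2)].
R² + z² = (0.0915)² + (0.268)² = 0.0802 m², and (R²+z²)^(3/2) = 2.27×10⁻² m³.
B = (4π×10⁻⁷ × 0.311 × 0.008372) / (2 × 2.27×10⁻²) = 7.20×10⁻⁸ T.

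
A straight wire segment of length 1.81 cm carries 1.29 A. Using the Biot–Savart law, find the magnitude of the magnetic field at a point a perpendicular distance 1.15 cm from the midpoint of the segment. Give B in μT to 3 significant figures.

B ≈ 13.9 μT

For a finite straight segment, B = (μ₀I/4πd)(sinθ₁ + sinθ₂), where θ₁, θ₂ are the angles from the perpendicular to each end.
The perpendicular from the point meets the wire at its midpoint, so each end is L/2 = 0.00905 m away along the wire.
sinθ₁ = 0.00905/√(0.00905²+0.0115²) = 0.6184; sinθ₂ = 0.00905/√(0.00905²+0.0115²) = 0.6184.
B = (4π×10⁻⁷ × 1.29) / (4π × 0.0115) × (0.6184 + 0.6184) = 1.39×10⁻⁵ T.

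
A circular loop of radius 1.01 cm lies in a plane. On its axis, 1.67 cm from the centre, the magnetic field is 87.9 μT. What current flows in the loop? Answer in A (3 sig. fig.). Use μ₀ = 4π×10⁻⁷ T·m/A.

On the axis of a loop, B = μ₀IR²/[2(R²+z²)^(3/2)], so I = 2B(R²+z²)^(3/2)/(μ₀R²).
R² + z² = 0.000102 + 0.0002789 = 0.0003809 m²; raised to 3/2 gives 7.43×10⁻⁶ m³.
I = 2 × 8.79×10⁻⁵ × 7.43×10⁻⁶ / (1.26×10⁻⁶ × 0.000102) = 10.2 A.

I ≈ 10.2 A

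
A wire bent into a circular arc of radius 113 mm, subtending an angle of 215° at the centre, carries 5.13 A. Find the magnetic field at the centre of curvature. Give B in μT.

B ≈ 17.0 μT

The Biot–Savart field of a circular arc at its centre is B = μ₀Iφ/(4πR), with φ = 3.752 rad.
B = (4π×10⁻⁷ × 5.13 × 3.752) / (4π × 0.113) = 1.70×10⁻⁵ T.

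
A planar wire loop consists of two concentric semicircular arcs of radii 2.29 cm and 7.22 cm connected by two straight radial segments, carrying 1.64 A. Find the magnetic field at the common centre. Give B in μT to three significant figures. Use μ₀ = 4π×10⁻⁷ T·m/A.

The radial connectors point toward the centre, so dl × r̂ = 0 and they contribute nothing.
Each semicircle gives μ₀I/(4R): inner arc 2.25×10⁻⁵ T, outer arc 7.14×10⁻⁶ T.
The two arcs carry current in opposite angular senses, so their fields oppose: B = |2.25×10⁻⁵ − 7.14×10⁻⁶| = 1.54×10⁻⁵ T.

B ≈ 15.4 μT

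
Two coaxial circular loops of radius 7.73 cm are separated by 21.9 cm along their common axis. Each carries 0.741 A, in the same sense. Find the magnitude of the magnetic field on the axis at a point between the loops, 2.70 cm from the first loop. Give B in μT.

B ≈ 5.38 μT

Each loop contributes B = μ₀IR²/[2(R²+z²)^(3/2)] on the axis, with z measured from that loop.
Loop 1 (z = 0.027 m): B₁ = 5.07×10⁻⁶ T. Loop 2 (z = 0.192 m): B₂ = 3.14×10⁻⁷ T.
The fields add: B = B₁ + B₂ = 5.38×10⁻⁶ T.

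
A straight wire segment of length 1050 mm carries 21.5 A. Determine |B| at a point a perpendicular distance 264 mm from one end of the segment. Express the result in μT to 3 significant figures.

For a finite straight segment, B = (μ₀I/4πd)(sinθ₁ + sinθ₂), where θ₁, θ₂ are the angles from the perpendicular to each end.
The perpendicular foot is at one end, so the two end-offsets along the wire are 0 and L = 1.05 m.
sinθ₁ = 0/√(0²+0.264²) = 0.0000; sinθ₂ = 1.05/√(1.05²+0.264²) = 0.9698.
B = (4π×10⁻⁷ × 21.5) / (4π × 0.264) × (0.0000 + 0.9698) = 7.90×10⁻⁶ T.

B ≈ 7.90 μT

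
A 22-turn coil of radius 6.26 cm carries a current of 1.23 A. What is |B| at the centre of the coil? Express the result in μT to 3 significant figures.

B ≈ 272 μT

For an N-turn flat coil, B = Nμ₀I/(2R) with R = 0.0626 m.
B = 22 × 1.23×10⁻⁵ T = 2.72×10⁻⁴ T.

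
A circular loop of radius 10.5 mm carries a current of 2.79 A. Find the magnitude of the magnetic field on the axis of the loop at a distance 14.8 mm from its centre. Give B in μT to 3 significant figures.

B ≈ 32.3 μT

On the axis of a circular loop, B = μ₀IR² / [2(R²+z²)^(3/2)].
R² + z² = (0.0105)² + (0.0148)² = 0.0003293 m², and (R²+z²)^(3/2) = 5.98×10⁻⁶ m³.
B = (4π×10⁻⁷ × 2.79 × 0.0001103) / (2 × 5.98×10⁻⁶) = 3.23×10⁻⁵ T.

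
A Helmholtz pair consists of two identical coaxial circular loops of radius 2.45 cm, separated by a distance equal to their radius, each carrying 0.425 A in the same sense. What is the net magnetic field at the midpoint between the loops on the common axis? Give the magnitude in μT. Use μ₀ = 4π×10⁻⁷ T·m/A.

Each loop contributes B = μ₀IR²/[2(R²+z²)^(3/2)] on the axis, with z measured from that loop.
Loop 1 (z = 0.01225 m): B₁ = 7.80×10⁻⁶ T. Loop 2 (z = 0.01225 m): B₂ = 7.80×10⁻⁶ T.
The fields add: B = B₁ + B₂ = 1.56×10⁻⁵ T.

B ≈ 15.6 μT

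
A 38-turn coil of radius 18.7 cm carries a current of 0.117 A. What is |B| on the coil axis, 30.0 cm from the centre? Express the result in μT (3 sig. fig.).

For an N-turn flat coil, B = Nμ₀IR²/[2(R²+z²)^(3/2)] with R = 0.187 m, z = 0.3 m.
B = 38 × 5.82×10⁻⁸ T = 2.21×10⁻⁶ T.

B ≈ 2.21 μT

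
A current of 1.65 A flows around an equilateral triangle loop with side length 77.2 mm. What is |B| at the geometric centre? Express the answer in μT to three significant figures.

Each side is a finite straight segment at perpendicular distance d = a/(2 tan(π/3)) = 0.02229 m from the centre, with end-angles ±π/3.
One side contributes B₁ = (μ₀I/4πd)·2 sin(π/3) = 1.28×10⁻⁵ T.
All 3 sides add in the same direction: B = 3 × 1.28×10⁻⁵ = 3.85×10⁻⁵ T.

B ≈ 38.5 μT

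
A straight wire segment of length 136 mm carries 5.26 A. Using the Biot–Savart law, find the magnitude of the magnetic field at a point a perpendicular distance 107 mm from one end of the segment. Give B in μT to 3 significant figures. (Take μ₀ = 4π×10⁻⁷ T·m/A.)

For a finite straight segment, B = (μ₀I/4πd)(sinθ₁ + sinθ₂), where θ₁, θ₂ are the angles from the perpendicular to each end.
The perpendicular foot is at one end, so the two end-offsets along the wire are 0 and L = 0.136 m.
sinθ₁ = 0/√(0²+0.107²) = 0.0000; sinθ₂ = 0.136/√(0.136²+0.107²) = 0.7859.
B = (4π×10⁻⁷ × 5.26) / (4π × 0.107) × (0.0000 + 0.7859) = 3.86×10⁻⁶ T.

B ≈ 3.86 μT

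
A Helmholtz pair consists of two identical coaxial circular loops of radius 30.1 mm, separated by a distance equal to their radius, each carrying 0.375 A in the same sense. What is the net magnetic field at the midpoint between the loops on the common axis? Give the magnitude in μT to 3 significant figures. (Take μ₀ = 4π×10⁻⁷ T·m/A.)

Each loop contributes B = μ₀IR²/[2(R²+z²)^(3/2)] on the axis, with z measured from that loop.
Loop 1 (z = 0.01505 m): B₁ = 5.60×10⁻⁶ T. Loop 2 (z = 0.01505 m): B₂ = 5.60×10⁻⁶ T.
The fields add: B = B₁ + B₂ = 1.12×10⁻⁵ T.

B ≈ 11.2 μT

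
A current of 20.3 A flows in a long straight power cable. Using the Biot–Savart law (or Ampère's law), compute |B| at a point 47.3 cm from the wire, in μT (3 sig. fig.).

B ≈ 8.58 μT

For an infinitely long straight wire, B = μ₀I/(2πd).
B = (4π×10⁻⁷ × 20.3) / (2π × 0.473) = 8.58×10⁻⁶ T.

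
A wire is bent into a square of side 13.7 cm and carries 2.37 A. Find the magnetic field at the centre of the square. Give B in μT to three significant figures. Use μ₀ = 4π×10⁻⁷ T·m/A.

Each side is a finite straight segment at perpendicular distance d = a/(2 tan(π/4)) = 0.0685 m from the centre, with end-angles ±π/4.
One side contributes B₁ = (μ₀I/4πd)·2 sin(π/4) = 4.89×10⁻⁶ T.
All 4 sides add in the same direction: B = 4 × 4.89×10⁻⁶ = 1.96×10⁻⁵ T.

B ≈ 19.6 μT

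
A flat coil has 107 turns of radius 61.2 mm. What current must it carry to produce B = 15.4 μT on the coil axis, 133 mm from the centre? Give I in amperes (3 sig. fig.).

For an N-turn coil, B = Nμ₀IR²/[2(R²+z²)^(3/2)] with R = 0.0612 m, z = 0.133 m, so I = 2B(R²+z²)^(3/2)/(Nμ₀R²) = 2 × 1.54×10⁻⁵ × 3.14×10⁻³ / (107 × 4π×10⁻⁷ × 0.003745) = 0.192 A.

I ≈ 0.192 A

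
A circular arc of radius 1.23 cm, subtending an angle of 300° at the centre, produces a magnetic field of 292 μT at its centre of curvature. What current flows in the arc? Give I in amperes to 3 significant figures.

I ≈ 6.86 A

For a circular arc, B = μ₀Iφ/(4πR) with φ in radians; here φ = 5.236 rad.
So I = 4πRB/(μ₀φ) = 4π × 0.0123 × 2.92×10⁻⁴ / (4π×10⁻⁷ × 5.236) = 6.86 A.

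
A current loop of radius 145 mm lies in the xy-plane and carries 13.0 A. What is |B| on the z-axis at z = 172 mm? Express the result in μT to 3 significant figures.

On the axis of a circular loop, B = μ₀IR² / [2(R²+z²)^(3/2)].
R² + z² = (0.145)² + (0.172)² = 0.05061 m², and (R²+z²)^(3/2) = 1.14×10⁻² m³.
B = (4π×10⁻⁷ × 13.0 × 0.02102) / (2 × 1.14×10⁻²) = 1.51×10⁻⁵ T.

B ≈ 15.1 μT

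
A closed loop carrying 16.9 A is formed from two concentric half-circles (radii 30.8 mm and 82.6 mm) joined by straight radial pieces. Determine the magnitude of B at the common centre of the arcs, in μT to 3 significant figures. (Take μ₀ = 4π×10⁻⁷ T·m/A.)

The radial connectors point toward the centre, so dl × r̂ = 0 and they contribute nothing.
Each semicircle gives μ₀I/(4R): inner arc 1.72×10⁻⁴ T, outer arc 6.43×10⁻⁵ T.
The two arcs carry current in opposite angular senses, so their fields oppose: B = |1.72×10⁻⁴ − 6.43×10⁻⁵| = 1.08×10⁻⁴ T.

B ≈ 108 μT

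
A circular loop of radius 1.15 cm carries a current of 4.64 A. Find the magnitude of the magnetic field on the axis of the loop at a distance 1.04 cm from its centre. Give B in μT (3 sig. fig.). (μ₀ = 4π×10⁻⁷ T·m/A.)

On the axis of a circular loop, B = μ₀IR² / [2(R²+z²)^(3/2)].
R² + z² = (0.0115)² + (0.0104)² = 0.0002404 m², and (R²+z²)^(3/2) = 3.73×10⁻⁶ m³.
B = (4π×10⁻⁷ × 4.64 × 0.0001322) / (2 × 3.73×10⁻⁶) = 1.03×10⁻⁴ T.

B ≈ 103 μT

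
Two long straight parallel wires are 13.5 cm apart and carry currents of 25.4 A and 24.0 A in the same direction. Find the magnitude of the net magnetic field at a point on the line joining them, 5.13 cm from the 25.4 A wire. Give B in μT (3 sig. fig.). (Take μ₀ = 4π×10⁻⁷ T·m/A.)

Each long wire gives B = μ₀I/(2πd). Distances are d₁ = 0.0513 m and d₂ = 0.0837 m.
B₁ = 9.90×10⁻⁵ T, B₂ = 5.73×10⁻⁵ T.
Between parallel currents the two contributions point in opposite directions, so they subtract. B = |B₁ − B₂| = |9.90×10⁻⁵ − 5.73×10⁻⁵| = 4.17×10⁻⁵ T.

B ≈ 41.7 μT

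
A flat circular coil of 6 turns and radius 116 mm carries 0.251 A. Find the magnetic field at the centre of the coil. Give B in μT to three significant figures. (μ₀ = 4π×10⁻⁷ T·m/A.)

For an N-turn flat coil, B = Nμ₀I/(2R) with R = 0.116 m.
B = 6 × 1.36×10⁻⁶ T = 8.16×10⁻⁶ T.

B ≈ 8.16 μT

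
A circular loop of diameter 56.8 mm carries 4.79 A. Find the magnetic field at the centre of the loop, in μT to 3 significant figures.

B ≈ 106 μT

At the centre of a circular loop the Biot–Savart law gives B = μ₀I/(2R) (so R = 0.0284 m).
B = (4π×10⁻⁷ × 4.79) / (2 × 0.0284) = 1.06×10⁻⁴ T.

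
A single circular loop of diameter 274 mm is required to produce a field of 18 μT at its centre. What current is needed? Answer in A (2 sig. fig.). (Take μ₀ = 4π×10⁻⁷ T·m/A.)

At the centre of a circular loop B = μ₀I/(2R), so I = 2RB/μ₀.
With R = 0.137 m, I = 2 × 0.137 × 1.80×10⁻⁵ / (4π×10⁻⁷) = 3.92 A.

I ≈ 3.9 A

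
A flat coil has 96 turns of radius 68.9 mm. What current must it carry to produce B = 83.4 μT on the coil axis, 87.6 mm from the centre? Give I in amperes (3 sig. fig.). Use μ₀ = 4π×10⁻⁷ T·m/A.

For an N-turn coil, B = Nμ₀IR²/[2(R²+z²)^(3/2)] with R = 0.0689 m, z = 0.0876 m, so I = 2B(R²+z²)^(3/2)/(Nμ₀R²) = 2 × 8.34×10⁻⁵ × 1.38×10⁻³ / (96 × 4π×10⁻⁷ × 0.004747) = 0.403 A.

I ≈ 0.403 A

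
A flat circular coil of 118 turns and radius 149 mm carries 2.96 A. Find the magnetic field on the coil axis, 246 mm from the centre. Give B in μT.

For an N-turn flat coil, B = Nμ₀IR²/[2(R²+z²)^(3/2)] with R = 0.149 m, z = 0.246 m.
B = 118 × 1.74×10⁻⁶ T = 2.05×10⁻⁴ T.

B ≈ 205 μT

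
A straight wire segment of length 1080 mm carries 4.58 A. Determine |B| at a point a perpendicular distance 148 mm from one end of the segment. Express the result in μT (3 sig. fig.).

B ≈ 3.07 μT

For a finite straight segment, B = (μ₀I/4πd)(sinθ₁ + sinθ₂), where θ₁, θ₂ are the angles from the perpendicular to each end.
The perpendicular foot is at one end, so the two end-offsets along the wire are 0 and L = 1.08 m.
sinθ₁ = 0/√(0²+0.148²) = 0.0000; sinθ₂ = 1.08/√(1.08²+0.148²) = 0.9907.
B = (4π×10⁻⁷ × 4.58) / (4π × 0.148) × (0.0000 + 0.9907) = 3.07×10⁻⁶ T.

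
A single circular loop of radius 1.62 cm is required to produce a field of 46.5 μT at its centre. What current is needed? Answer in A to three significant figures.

I ≈ 1.20 A

At the centre of a circular loop B = μ₀I/(2R), so I = 2RB/μ₀.
With R = 0.0162 m, I = 2 × 0.0162 × 4.65×10⁻⁵ / (4π×10⁻⁷) = 1.20 A.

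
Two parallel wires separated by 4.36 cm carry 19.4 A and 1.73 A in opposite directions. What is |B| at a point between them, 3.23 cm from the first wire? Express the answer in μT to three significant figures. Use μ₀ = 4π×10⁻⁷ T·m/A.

Each long wire gives B = μ₀I/(2πd). Distances are d₁ = 0.0323 m and d₂ = 0.0113 m.
B₁ = 1.20×10⁻⁴ T, B₂ = 3.06×10⁻⁵ T.
Between antiparallel currents both contributions point the same way, so they add. B = B₁ + B₂ = 1.20×10⁻⁴ + 3.06×10⁻⁵ = 1.51×10⁻⁴ T.

B ≈ 151 μT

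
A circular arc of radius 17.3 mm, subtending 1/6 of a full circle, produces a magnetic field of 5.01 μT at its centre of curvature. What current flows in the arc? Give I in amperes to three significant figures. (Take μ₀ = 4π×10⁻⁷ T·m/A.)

I ≈ 0.828 A

For a circular arc, B = μ₀Iφ/(4πR) with φ in radians; here φ = 1.047 rad.
So I = 4πRB/(μ₀φ) = 4π × 0.0173 × 5.01×10⁻⁶ / (4π×10⁻⁷ × 1.047) = 0.828 A.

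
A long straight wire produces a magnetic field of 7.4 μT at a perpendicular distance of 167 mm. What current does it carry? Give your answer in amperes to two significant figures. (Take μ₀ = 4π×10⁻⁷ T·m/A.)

For a long straight wire B = μ₀I/(2πd), so I = 2πdB/μ₀.
I = 2π × 0.167 × 7.40×10⁻⁶ / (4π×10⁻⁷) = 6.18 A.

I ≈ 6.2 A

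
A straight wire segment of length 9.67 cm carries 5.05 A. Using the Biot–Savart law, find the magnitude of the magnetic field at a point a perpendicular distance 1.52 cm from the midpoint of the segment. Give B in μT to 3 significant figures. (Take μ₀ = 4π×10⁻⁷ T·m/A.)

B ≈ 63.4 μT

For a finite straight segment, B = (μ₀I/4πd)(sinθ₁ + sinθ₂), where θ₁, θ₂ are the angles from the perpendicular to each end.
The perpendicular from the point meets the wire at its midpoint, so each end is L/2 = 0.04835 m away along the wire.
sinθ₁ = 0.04835/√(0.04835²+0.0152²) = 0.9540; sinθ₂ = 0.04835/√(0.04835²+0.0152²) = 0.9540.
B = (4π×10⁻⁷ × 5.05) / (4π × 0.0152) × (0.9540 + 0.9540) = 6.34×10⁻⁵ T.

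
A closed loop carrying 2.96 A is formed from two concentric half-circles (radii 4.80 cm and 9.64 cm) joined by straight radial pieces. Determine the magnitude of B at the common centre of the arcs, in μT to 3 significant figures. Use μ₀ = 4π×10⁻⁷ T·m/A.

The radial connectors point toward the centre, so dl × r̂ = 0 and they contribute nothing.
Each semicircle gives μ₀I/(4R): inner arc 1.94×10⁻⁵ T, outer arc 9.65×10⁻⁶ T.
The two arcs carry current in opposite angular senses, so their fields oppose: B = |1.94×10⁻⁵ − 9.65×10⁻⁶| = 9.73×10⁻⁶ T.

B ≈ 9.73 μT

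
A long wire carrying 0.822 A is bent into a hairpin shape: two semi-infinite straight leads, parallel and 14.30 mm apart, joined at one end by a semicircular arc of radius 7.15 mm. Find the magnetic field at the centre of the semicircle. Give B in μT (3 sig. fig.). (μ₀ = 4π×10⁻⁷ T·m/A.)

B ≈ 59.1 μT

The semicircular arc contributes B_arc = μ₀I·π/(4πR) = μ₀I/(4R) = 3.61×10⁻⁵ T.
Each semi-infinite lead is at perpendicular distance R = 0.00715 m from the centre, with the perpendicular foot at its near end, so it contributes μ₀I/(4πR); both point the same way, together 2.30×10⁻⁵ T.
Arc and leads all point the same direction: B = 3.61×10⁻⁵ + 2.30×10⁻⁵ = 5.91×10⁻⁵ T.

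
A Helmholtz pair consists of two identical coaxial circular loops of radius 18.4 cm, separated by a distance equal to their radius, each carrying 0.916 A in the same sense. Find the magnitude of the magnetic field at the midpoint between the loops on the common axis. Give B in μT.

Each loop contributes B = μ₀IR²/[2(R²+z²)^(3/2)] on the axis, with z measured from that loop.
Loop 1 (z = 0.092 m): B₁ = 2.24×10⁻⁶ T. Loop 2 (z = 0.092 m): B₂ = 2.24×10⁻⁶ T.
The fields add: B = B₁ + B₂ = 4.48×10⁻⁶ T.

B ≈ 4.48 μT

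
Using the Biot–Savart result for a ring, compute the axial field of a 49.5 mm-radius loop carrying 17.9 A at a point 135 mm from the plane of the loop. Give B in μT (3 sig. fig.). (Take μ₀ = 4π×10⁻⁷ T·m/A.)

B ≈ 9.27 μT

On the axis of a circular loop, B = μ₀IR² / [2(R²+z²)^(3/2)].
R² + z² = (0.0495)² + (0.135)² = 0.02068 m², and (R²+z²)^(3/2) = 2.97×10⁻³ m³.
B = (4π×10⁻⁷ × 17.9 × 0.00245) / (2 × 2.97×10⁻³) = 9.27×10⁻⁶ T.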